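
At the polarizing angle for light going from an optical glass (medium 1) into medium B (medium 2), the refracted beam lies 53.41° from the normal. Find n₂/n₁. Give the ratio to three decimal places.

θ_B + θ_t = 90°, so θ_B = 90° − 53.41° = 36.59°.
Then n₂/n₁ = tan θ_B = tan 36.59° = 0.742.

n₂/n₁ ≈ 0.742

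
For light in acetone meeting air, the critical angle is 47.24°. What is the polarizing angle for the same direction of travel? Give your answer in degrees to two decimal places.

θ_B ≈ 36.29°

At the critical angle sin θ_c = n₂/n₁, giving n₂/n₁ = sin 47.24° = 0.7342.
Then tan θ_B = n₂/n₁ = 0.7342, so θ_B = arctan 0.7342 = 36.29°.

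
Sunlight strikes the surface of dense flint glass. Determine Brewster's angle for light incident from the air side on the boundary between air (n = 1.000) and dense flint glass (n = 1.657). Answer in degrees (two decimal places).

At Brewster's angle the reflected and refracted rays are perpendicular, which with Snell's law gives tan θ_B = n₂/n₁.
Here n₂/n₁ = 1.657/1.000 = 1.6570, and Brewster's law gives tan θ_B = n₂/n₁. Taking the arctangent, θ_B = 58.89°.

θ_B ≈ 58.89°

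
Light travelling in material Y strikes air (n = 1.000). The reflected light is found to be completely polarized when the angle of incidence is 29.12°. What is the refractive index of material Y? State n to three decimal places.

n ≈ 1.795

Full polarization of the reflected beam means tan θ_B = n₂/n₁, where n₁ is the incident medium (material Y).
n₁ = n₂ / tan θ_B = 1.000 / tan 29.12° = 1.795.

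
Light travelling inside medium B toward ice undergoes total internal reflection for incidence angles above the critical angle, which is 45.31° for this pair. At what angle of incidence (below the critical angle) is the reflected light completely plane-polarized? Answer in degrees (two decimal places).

At the critical angle sin θ_c = n₂/n₁, giving n₂/n₁ = sin 45.31° = 0.7109.
Then tan θ_B = n₂/n₁ = 0.7109, so θ_B = arctan 0.7109 = 35.41°.

θ_B ≈ 35.41°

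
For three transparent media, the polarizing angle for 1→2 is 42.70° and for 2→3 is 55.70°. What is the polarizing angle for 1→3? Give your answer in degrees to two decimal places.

n₂/n₁ = tan 42.70° = 0.9228 and n₃/n₂ = tan 55.70° = 1.4659.
n₃/n₁ = 1.3527. Then tan θ_B(1→3) = n₃/n₁, so θ_B(1→3) = arctan(1.3527) = 53.53°.

θ_B ≈ 53.53°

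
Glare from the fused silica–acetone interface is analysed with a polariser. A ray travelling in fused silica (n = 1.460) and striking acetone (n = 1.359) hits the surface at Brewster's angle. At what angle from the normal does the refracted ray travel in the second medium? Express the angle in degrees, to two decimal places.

First find Brewster's angle: tan θ_B = 1.359/1.460 = 0.9308, giving θ_B = 42.95°.
The refracted ray is perpendicular to the reflected ray, so θ_t = 90° − θ_B = 47.05°.

θ_t ≈ 47.05°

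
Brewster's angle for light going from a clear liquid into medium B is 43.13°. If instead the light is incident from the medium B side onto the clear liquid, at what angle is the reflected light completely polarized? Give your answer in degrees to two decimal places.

θ_B' ≈ 46.87°

tan θ_B' = n₁/n₂ = 1/tan θ_B, so θ_B' = 90° − θ_B.
θ_B' = 90° − 43.13° = 46.87°.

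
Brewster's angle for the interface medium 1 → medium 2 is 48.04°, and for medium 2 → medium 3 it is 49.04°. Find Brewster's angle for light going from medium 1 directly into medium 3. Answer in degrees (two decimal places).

θ_B ≈ 52.03°

n₂/n₁ = tan 48.04° = 1.1122 and n₃/n₂ = tan 49.04° = 1.1520.
So n₃/n₁ = (n₂/n₁)(n₃/n₂) = 1.1122 × 1.1520 = 1.2812.
θ_B(1→3) = arctan(1.2812) = 52.03°.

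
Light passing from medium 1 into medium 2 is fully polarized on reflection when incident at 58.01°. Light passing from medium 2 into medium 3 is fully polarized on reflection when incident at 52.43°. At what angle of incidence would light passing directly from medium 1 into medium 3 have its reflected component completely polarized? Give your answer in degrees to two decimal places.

n₂/n₁ = tan 58.01° = 1.6010 and n₃/n₂ = tan 52.43° = 1.2999.
n₃/n₁ = 2.0811. Then tan θ_B(1→3) = n₃/n₁, so θ_B(1→3) = arctan(2.0811) = 64.34°.

θ_B ≈ 64.34°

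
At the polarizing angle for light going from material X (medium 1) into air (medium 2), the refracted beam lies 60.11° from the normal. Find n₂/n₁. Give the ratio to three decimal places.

n₂/n₁ ≈ 0.575

At Brewster incidence θ_B = 90° − θ_t = 90° − 60.11° = 29.89°.
tan θ_B = n₂/n₁, so n₂/n₁ = tan 29.89° = 0.575.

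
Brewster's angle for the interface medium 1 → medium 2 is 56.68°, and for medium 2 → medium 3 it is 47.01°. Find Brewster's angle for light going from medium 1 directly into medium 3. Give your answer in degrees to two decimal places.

θ_B ≈ 58.50°

tan θ_B(1→2) = n₂/n₁ = tan 56.68° = 1.5212.
tan θ_B(2→3) = n₃/n₂ = tan 47.01° = 1.0727.
Multiplying, n₃/n₁ = 1.5212 × 1.0727 = 1.6319, and θ_B(1→3) = arctan 1.6319 = 58.50°.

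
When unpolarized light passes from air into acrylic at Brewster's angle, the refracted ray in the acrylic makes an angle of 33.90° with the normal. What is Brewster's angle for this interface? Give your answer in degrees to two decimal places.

Brewster's condition makes the reflected and refracted beams perpendicular: θ_B + θ_t = 90°.
So θ_B = 90° − θ_t = 90° − 33.90° = 56.10°.

θ_B ≈ 56.10°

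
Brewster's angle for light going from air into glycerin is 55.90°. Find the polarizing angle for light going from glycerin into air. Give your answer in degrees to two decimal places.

The two Brewster angles are complementary: θ_B' = 90° − θ_B = 90° − 55.90° = 34.10°.

θ_B' ≈ 34.10°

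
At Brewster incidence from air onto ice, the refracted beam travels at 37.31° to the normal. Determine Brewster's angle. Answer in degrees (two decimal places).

θ_B ≈ 52.69°

Brewster's condition makes the reflected and refracted beams perpendicular: θ_B + θ_t = 90°.
θ_B = 90° − 37.31° = 52.69°.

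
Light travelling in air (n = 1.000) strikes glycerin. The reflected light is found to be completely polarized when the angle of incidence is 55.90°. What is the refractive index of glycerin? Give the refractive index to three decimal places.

n ≈ 1.477

At the polarizing angle, tan θ_B = n₂/n₁ with n₁ on the incident side (air) and n₂ on the transmitted side (glycerin).
n₂ = n₁ tan θ_B = 1.000 × tan 55.90° = 1.477.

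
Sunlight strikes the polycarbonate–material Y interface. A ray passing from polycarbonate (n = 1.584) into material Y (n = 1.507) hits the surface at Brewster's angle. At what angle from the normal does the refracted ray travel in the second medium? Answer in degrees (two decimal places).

θ_t ≈ 46.43°

First find Brewster's angle: tan θ_B = 1.507/1.584 = 0.9514, giving θ_B = 43.57°.
At Brewster's angle the reflected and refracted rays are perpendicular, so θ_t = 90° − θ_B = 90° − 43.57° = 46.43°.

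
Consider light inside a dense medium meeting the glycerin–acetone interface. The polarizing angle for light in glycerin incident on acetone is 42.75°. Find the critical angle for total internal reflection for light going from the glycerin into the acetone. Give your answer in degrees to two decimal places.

From Brewster, n₂/n₁ = tan θ_B = tan 42.75° = 0.9244.
Then sin θ_c = n₂/n₁ = 0.9244, so θ_c = arcsin 0.9244 = 67.58°.

θ_c ≈ 67.58°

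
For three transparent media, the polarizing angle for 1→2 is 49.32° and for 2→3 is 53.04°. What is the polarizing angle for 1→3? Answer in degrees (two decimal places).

θ_B ≈ 57.11°

n₂/n₁ = tan 49.32° = 1.1634 and n₃/n₂ = tan 53.04° = 1.3290.
So n₃/n₁ = (n₂/n₁)(n₃/n₂) = 1.1634 × 1.3290 = 1.5462.
θ_B(1→3) = arctan(1.5462) = 57.11°.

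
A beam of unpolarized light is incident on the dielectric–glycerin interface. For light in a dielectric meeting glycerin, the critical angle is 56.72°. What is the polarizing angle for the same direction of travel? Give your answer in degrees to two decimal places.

At the critical angle sin θ_c = n₂/n₁, giving n₂/n₁ = sin 56.72° = 0.8360.
Then tan θ_B = n₂/n₁ = 0.8360, so θ_B = arctan 0.8360 = 39.90°.

θ_B ≈ 39.90°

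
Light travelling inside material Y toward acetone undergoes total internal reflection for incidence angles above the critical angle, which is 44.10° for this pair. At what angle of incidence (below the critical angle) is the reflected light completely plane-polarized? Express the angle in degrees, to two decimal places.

θ_B ≈ 34.83°

n₂/n₁ = sin θ_c = sin 44.10° = 0.6959.
tan θ_B equals the same ratio, so θ_B = arctan(0.6959) = 34.83°.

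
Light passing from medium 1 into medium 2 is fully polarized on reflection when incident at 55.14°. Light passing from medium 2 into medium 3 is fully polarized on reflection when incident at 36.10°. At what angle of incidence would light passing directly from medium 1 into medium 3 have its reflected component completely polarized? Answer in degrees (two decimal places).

θ_B ≈ 46.31°

Each Brewster angle gives a ratio: n₂/n₁ = tan 55.14° = 1.4356, n₃/n₂ = tan 36.10° = 0.7292.
So n₃/n₁ = (n₂/n₁)(n₃/n₂) = 1.4356 × 0.7292 = 1.0469.
θ_B(1→3) = arctan(1.0469) = 46.31°.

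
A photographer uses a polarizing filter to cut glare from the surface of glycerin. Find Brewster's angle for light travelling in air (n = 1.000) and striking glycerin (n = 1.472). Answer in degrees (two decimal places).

θ_B ≈ 55.81°

At Brewster's angle the reflected and refracted rays are perpendicular, which with Snell's law gives tan θ_B = n₂/n₁.
Here n₂/n₁ = 1.472/1.000 = 1.4720, and Brewster's law gives tan θ_B = n₂/n₁. Taking the arctangent, θ_B = 55.81°.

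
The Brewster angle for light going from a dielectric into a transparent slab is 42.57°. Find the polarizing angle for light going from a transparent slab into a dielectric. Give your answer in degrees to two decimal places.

θ_B' ≈ 47.43°

tan θ_B' = n₁/n₂ = 1/tan θ_B, so θ_B' = 90° − θ_B.
θ_B' = 90° − 42.57° = 47.43°.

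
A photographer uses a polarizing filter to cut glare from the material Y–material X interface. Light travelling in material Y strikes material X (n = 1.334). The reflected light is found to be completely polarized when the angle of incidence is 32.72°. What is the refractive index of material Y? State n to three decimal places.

At Brewster's angle, tan θ_B = n₂/n₁ with n₁ on the incident side (material Y) and n₂ on the transmitted side (material X).
n₁ = n₂ / tan θ_B = 1.334 / tan 32.72° = 2.076.

n ≈ 2.076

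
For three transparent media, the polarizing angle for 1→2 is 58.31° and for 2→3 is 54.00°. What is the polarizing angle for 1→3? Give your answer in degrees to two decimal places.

θ_B ≈ 65.84°

n₂/n₁ = tan 58.31° = 1.6198 and n₃/n₂ = tan 54.00° = 1.3764.
So n₃/n₁ = (n₂/n₁)(n₃/n₂) = 1.6198 × 1.3764 = 2.2294.
θ_B(1→3) = arctan(2.2294) = 65.84°.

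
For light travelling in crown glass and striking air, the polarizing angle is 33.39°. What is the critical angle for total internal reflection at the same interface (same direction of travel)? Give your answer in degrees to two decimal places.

θ_c ≈ 41.23°

n₂/n₁ = tan 33.39° = 0.6591; the critical angle satisfies sin θ_c = n₂/n₁.
θ_c = arcsin(0.6591) = 41.23°.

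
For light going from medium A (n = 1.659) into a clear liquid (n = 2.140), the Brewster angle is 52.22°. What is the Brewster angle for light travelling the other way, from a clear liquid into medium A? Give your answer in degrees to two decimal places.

The two Brewster angles are complementary: θ_B' = 90° − θ_B = 90° − 52.22° = 37.78°.

θ_B' ≈ 37.78°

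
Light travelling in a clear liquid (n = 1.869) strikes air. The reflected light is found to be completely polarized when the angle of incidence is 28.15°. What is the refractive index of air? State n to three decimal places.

Full polarization of the reflected beam means tan θ_B = n₂/n₁, where n₁ is the incident medium (a clear liquid).
n₂ = n₁ tan θ_B = 1.869 × tan 28.15° = 1.000.

n ≈ 1.000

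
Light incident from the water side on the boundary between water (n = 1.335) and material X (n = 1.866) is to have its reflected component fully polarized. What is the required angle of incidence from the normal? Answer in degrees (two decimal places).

θ_B ≈ 54.42°

Here n₂/n₁ = 1.866/1.335 = 1.3978, and Brewster's law gives tan θ_B = n₂/n₁. Taking the arctangent, θ_B = 54.42°.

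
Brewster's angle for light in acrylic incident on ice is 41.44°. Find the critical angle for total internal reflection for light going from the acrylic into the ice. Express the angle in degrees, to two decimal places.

θ_c ≈ 61.99°

From Brewster, n₂/n₁ = tan θ_B = tan 41.44° = 0.8829.
Then sin θ_c = n₂/n₁ = 0.8829, so θ_c = arcsin 0.8829 = 61.99°.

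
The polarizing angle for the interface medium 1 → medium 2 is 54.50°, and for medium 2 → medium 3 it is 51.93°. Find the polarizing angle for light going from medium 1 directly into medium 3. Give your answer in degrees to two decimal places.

tan θ_B(1→2) = n₂/n₁ = tan 54.50° = 1.4019.
tan θ_B(2→3) = n₃/n₂ = tan 51.93° = 1.2767.
n₃/n₁ = 1.7899. Then tan θ_B(1→3) = n₃/n₁, so θ_B(1→3) = arctan(1.7899) = 60.81°.

θ_B ≈ 60.81°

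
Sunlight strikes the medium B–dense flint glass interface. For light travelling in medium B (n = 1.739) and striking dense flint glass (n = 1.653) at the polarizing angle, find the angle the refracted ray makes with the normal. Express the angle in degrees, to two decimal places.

θ_t ≈ 46.45°

θ_B = arctan(n₂/n₁) = arctan(1.653/1.739) = 43.55°.
The refracted ray is perpendicular to the reflected ray, so θ_t = 90° − θ_B = 46.45°.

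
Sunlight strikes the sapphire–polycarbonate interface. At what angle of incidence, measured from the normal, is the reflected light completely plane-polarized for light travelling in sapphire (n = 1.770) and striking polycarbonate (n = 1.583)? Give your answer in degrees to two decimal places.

θ_B ≈ 41.81°

tan θ_B = n₂/n₁ = 1.583/1.770 = 0.8944. Taking the arctangent, θ_B = 41.81°.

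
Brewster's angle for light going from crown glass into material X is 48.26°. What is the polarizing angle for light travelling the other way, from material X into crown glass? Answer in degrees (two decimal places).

tan θ_B' = n₁/n₂ = 1/tan θ_B, so θ_B' = 90° − θ_B.
θ_B' = 90° − 48.26° = 41.74°.

θ_B' ≈ 41.74°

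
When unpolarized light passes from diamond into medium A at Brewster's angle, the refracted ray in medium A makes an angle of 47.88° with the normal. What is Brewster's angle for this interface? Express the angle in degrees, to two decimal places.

Brewster's condition makes the reflected and refracted beams perpendicular: θ_B + θ_t = 90°.
So θ_B = 90° − θ_t = 90° − 47.88° = 42.12°.

θ_B ≈ 42.12°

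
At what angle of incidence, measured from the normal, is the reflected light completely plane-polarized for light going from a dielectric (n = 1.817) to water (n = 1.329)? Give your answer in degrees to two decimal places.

θ_B ≈ 36.18°

Brewster's condition: tan θ_B = n₂/n₁ = 1.329/1.817 = 0.7314. Taking the arctangent, θ_B = 36.18°.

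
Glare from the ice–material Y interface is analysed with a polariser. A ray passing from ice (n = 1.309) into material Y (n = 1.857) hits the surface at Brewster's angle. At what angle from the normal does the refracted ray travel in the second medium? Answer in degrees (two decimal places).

θ_t ≈ 35.18°

First find Brewster's angle: tan θ_B = 1.857/1.309 = 1.4186, giving θ_B = 54.82°.
The refracted ray is perpendicular to the reflected ray, so θ_t = 90° − θ_B = 35.18°.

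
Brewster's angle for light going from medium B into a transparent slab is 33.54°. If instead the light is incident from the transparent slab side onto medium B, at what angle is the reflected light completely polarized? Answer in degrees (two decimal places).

Reversing the direction swaps n₁ and n₂, so tan θ_B' = 1/tan θ_B and θ_B' = 90° − θ_B.
Hence θ_B' = 90° − 33.54° = 56.46°.

θ_B' ≈ 56.46°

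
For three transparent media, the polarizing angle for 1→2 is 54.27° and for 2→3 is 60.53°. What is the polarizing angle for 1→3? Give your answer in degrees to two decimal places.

θ_B ≈ 67.88°

n₂/n₁ = tan 54.27° = 1.3901 and n₃/n₂ = tan 60.53° = 1.7697.
Multiplying, n₃/n₁ = 1.3901 × 1.7697 = 2.4600, and θ_B(1→3) = arctan 2.4600 = 67.88°.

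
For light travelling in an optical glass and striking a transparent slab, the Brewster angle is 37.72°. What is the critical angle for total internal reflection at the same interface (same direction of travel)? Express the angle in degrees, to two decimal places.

θ_c ≈ 50.66°

n₂/n₁ = tan 37.72° = 0.7734; the critical angle satisfies sin θ_c = n₂/n₁.
θ_c = arcsin(0.7734) = 50.66°.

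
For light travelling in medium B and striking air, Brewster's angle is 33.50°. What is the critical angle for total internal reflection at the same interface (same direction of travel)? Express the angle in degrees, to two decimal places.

From Brewster, n₂/n₁ = tan θ_B = tan 33.50° = 0.6619.
Then sin θ_c = n₂/n₁ = 0.6619, so θ_c = arcsin 0.6619 = 41.44°.

θ_c ≈ 41.44°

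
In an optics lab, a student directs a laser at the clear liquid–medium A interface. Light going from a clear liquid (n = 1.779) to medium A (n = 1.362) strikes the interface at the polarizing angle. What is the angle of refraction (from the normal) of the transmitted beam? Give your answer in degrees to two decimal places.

θ_B = arctan(n₂/n₁) = arctan(1.362/1.779) = 37.44°.
At Brewster's angle the reflected and refracted rays are perpendicular, so θ_t = 90° − θ_B = 90° − 37.44° = 52.56°.

θ_t ≈ 52.56°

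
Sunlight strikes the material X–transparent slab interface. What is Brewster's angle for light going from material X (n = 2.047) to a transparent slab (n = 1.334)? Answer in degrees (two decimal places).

θ_B ≈ 33.09°

tan θ_B = n₂/n₁ = 1.334/2.047 = 0.6517. Taking the arctangent, θ_B = 33.09°.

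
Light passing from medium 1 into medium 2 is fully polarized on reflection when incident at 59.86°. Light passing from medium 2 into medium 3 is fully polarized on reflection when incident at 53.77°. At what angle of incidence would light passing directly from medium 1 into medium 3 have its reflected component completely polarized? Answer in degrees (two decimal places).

Each Brewster angle gives a ratio: n₂/n₁ = tan 59.86° = 1.7223, n₃/n₂ = tan 53.77° = 1.3648.
Multiplying, n₃/n₁ = 1.7223 × 1.3648 = 2.3507, and θ_B(1→3) = arctan 2.3507 = 66.95°.

θ_B ≈ 66.95°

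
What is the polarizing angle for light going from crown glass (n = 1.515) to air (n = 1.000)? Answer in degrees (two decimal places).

θ_B ≈ 33.43°

Here n₂/n₁ = 1.000/1.515 = 0.6601, and Brewster's law gives tan θ_B = n₂/n₁.
So θ_B = arctan 0.6601 = 33.43°.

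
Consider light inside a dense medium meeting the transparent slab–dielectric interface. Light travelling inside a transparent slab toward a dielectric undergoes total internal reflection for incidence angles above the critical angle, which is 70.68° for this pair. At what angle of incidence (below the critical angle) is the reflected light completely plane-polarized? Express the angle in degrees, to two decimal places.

θ_B ≈ 43.34°

sin θ_c = n₂/n₁, so n₂/n₁ = sin 70.68° = 0.9437.
Brewster: tan θ_B = n₂/n₁ = 0.9437.
θ_B = arctan(0.9437) = 43.34°.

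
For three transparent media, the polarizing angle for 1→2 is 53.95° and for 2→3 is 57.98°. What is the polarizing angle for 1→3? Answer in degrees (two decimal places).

θ_B ≈ 65.53°

n₂/n₁ = tan 53.95° = 1.3739 and n₃/n₂ = tan 57.98° = 1.5991.
n₃/n₁ = 2.1969. Then tan θ_B(1→3) = n₃/n₁, so θ_B(1→3) = arctan(2.1969) = 65.53°.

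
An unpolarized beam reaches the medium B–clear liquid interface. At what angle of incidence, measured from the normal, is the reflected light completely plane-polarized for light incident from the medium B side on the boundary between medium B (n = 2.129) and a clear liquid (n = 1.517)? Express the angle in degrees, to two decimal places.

θ_B ≈ 35.47°

Brewster's condition: tan θ_B = n₂/n₁ = 1.517/2.129 = 0.7125. Taking the arctangent, θ_B = 35.47°.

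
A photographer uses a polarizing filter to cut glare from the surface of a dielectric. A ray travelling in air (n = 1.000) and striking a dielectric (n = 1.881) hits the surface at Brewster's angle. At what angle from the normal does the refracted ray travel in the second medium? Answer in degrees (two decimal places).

θ_B = arctan(n₂/n₁) = arctan(1.881/1.000) = 62.00°.
At Brewster's angle the reflected and refracted rays are perpendicular, so θ_t = 90° − θ_B = 90° − 62.00° = 28.00°.

θ_t ≈ 28.00°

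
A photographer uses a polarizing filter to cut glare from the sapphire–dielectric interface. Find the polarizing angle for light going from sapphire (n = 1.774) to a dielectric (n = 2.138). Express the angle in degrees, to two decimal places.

Here n₂/n₁ = 2.138/1.774 = 1.2052, and Brewster's law gives tan θ_B = n₂/n₁. Taking the arctangent, θ_B = 50.32°.

θ_B ≈ 50.32°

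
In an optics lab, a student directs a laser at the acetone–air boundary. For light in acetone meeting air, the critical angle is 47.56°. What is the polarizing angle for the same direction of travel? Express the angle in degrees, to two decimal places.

sin θ_c = n₂/n₁, so n₂/n₁ = sin 47.56° = 0.7380.
Brewster: tan θ_B = n₂/n₁ = 0.7380.
θ_B = arctan(0.7380) = 36.43°.

θ_B ≈ 36.43°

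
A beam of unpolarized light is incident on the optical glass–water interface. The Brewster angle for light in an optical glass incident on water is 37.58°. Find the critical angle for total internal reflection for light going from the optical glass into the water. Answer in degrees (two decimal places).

θ_c ≈ 50.31°

n₂/n₁ = tan 37.58° = 0.7695; the critical angle satisfies sin θ_c = n₂/n₁.
θ_c = arcsin(0.7695) = 50.31°.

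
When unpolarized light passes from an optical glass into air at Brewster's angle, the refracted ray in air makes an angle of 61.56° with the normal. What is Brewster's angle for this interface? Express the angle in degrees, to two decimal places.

At Brewster's angle the reflected and refracted rays are perpendicular, so θ_B + θ_t = 90°.
So θ_B = 90° − θ_t = 90° − 61.56° = 28.44°.

θ_B ≈ 28.44°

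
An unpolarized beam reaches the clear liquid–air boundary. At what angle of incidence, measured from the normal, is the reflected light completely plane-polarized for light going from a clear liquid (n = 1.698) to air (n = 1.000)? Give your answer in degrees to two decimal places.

Here n₂/n₁ = 1.000/1.698 = 0.5889, and Brewster's law gives tan θ_B = n₂/n₁. Taking the arctangent, θ_B = 30.50°.

θ_B ≈ 30.50°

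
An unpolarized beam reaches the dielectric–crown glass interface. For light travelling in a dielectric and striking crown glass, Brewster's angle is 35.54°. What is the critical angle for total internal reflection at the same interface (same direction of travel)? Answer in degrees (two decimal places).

θ_c ≈ 45.59°

n₂/n₁ = tan 35.54° = 0.7143; the critical angle satisfies sin θ_c = n₂/n₁.
θ_c = arcsin(0.7143) = 45.59°.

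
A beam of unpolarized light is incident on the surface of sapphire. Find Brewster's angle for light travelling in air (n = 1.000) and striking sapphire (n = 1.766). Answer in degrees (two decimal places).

θ_B ≈ 60.48°

Here n₂/n₁ = 1.766/1.000 = 1.7660, and Brewster's law gives tan θ_B = n₂/n₁. Taking the arctangent, θ_B = 60.48°.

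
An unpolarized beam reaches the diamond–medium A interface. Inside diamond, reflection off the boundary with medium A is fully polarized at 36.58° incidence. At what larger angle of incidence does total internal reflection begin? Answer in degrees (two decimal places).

θ_c ≈ 47.91°

From Brewster, n₂/n₁ = tan θ_B = tan 36.58° = 0.7421.
Then sin θ_c = n₂/n₁ = 0.7421, so θ_c = arcsin 0.7421 = 47.91°.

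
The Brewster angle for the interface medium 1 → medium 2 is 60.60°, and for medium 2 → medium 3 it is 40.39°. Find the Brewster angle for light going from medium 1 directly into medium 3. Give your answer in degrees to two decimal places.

tan θ_B(1→2) = n₂/n₁ = tan 60.60° = 1.7747.
tan θ_B(2→3) = n₃/n₂ = tan 40.39° = 0.8508.
So n₃/n₁ = (n₂/n₁)(n₃/n₂) = 1.7747 × 0.8508 = 1.5099.
θ_B(1→3) = arctan(1.5099) = 56.48°.

θ_B ≈ 56.48°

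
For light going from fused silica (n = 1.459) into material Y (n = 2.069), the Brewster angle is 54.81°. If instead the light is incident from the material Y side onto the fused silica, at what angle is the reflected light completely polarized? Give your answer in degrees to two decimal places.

Reversing the direction swaps n₁ and n₂, so tan θ_B' = 1/tan θ_B and θ_B' = 90° − θ_B.
Hence θ_B' = 90° − 54.81° = 35.19°.

θ_B' ≈ 35.19°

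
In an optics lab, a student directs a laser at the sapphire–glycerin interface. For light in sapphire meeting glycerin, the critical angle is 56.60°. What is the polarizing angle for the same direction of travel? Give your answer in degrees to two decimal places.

θ_B ≈ 39.86°

At the critical angle sin θ_c = n₂/n₁, giving n₂/n₁ = sin 56.60° = 0.8348.
Then tan θ_B = n₂/n₁ = 0.8348, so θ_B = arctan 0.8348 = 39.86°.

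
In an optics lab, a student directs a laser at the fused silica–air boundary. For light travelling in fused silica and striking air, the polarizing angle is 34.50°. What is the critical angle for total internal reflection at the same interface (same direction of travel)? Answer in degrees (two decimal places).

θ_c ≈ 43.42°

tan θ_B = n₂/n₁ = tan 34.50° = 0.6873.
Total internal reflection: sin θ_c = n₂/n₁ = 0.6873.
θ_c = arcsin(0.6873) = 43.42°.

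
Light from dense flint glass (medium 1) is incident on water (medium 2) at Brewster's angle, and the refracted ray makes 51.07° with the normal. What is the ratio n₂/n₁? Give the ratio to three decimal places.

θ_B + θ_t = 90°, so θ_B = 90° − 51.07° = 38.93°.
tan θ_B = n₂/n₁, so n₂/n₁ = tan 38.93° = 0.808.

n₂/n₁ ≈ 0.808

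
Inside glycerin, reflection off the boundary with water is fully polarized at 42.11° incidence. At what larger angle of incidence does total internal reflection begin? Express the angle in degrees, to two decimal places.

tan θ_B = n₂/n₁ = tan 42.11° = 0.9039.
Total internal reflection: sin θ_c = n₂/n₁ = 0.9039.
θ_c = arcsin(0.9039) = 64.67°.

θ_c ≈ 64.67°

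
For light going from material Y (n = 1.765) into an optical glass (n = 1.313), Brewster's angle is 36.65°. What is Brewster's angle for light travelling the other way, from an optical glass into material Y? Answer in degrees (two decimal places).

The two Brewster angles are complementary: θ_B' = 90° − θ_B = 90° − 36.65° = 53.35°.

θ_B' ≈ 53.35°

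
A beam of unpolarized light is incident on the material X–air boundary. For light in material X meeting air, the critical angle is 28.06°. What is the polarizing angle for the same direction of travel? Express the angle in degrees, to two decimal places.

At the critical angle sin θ_c = n₂/n₁, giving n₂/n₁ = sin 28.06° = 0.4704.
Then tan θ_B = n₂/n₁ = 0.4704, so θ_B = arctan 0.4704 = 25.19°.

θ_B ≈ 25.19°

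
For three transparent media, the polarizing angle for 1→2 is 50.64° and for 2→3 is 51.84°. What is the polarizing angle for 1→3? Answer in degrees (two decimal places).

θ_B ≈ 57.20°

tan θ_B(1→2) = n₂/n₁ = tan 50.64° = 1.2192.
tan θ_B(2→3) = n₃/n₂ = tan 51.84° = 1.2726.
Multiplying, n₃/n₁ = 1.2192 × 1.2726 = 1.5515, and θ_B(1→3) = arctan 1.5515 = 57.20°.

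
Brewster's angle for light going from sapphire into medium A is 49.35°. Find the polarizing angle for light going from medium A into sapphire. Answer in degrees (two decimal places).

Reversing the direction swaps n₁ and n₂, so tan θ_B' = 1/tan θ_B and θ_B' = 90° − θ_B.
Hence θ_B' = 90° − 49.35° = 40.65°.

θ_B' ≈ 40.65°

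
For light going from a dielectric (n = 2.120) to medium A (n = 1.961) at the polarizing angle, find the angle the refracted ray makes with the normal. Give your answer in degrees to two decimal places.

tan θ_B = n₂/n₁ = 1.961/2.120 = 0.9250, so θ_B = 42.77°.
Since θ_B + θ_t = 90° at Brewster incidence, θ_t = 90° − 42.77° = 47.23°.

θ_t ≈ 47.23°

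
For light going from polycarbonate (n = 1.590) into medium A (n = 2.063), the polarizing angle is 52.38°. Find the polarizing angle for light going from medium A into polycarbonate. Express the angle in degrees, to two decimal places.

θ_B' ≈ 37.62°

tan θ_B' = n₁/n₂ = 1/tan θ_B, so θ_B' = 90° − θ_B.
θ_B' = 90° − 52.38° = 37.62°.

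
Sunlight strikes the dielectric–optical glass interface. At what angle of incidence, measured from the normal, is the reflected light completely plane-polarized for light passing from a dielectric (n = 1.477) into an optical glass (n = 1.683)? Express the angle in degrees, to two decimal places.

θ_B ≈ 48.73°

The reflected p-component vanishes when tan θ_B = n₂/n₁.
tan θ_B = n₂/n₁ = 1.683/1.477 = 1.1395. Taking the arctangent, θ_B = 48.73°.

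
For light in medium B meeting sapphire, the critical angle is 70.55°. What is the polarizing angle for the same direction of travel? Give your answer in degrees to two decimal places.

θ_B ≈ 43.32°

At the critical angle sin θ_c = n₂/n₁, giving n₂/n₁ = sin 70.55° = 0.9429.
Then tan θ_B = n₂/n₁ = 0.9429, so θ_B = arctan 0.9429 = 43.32°.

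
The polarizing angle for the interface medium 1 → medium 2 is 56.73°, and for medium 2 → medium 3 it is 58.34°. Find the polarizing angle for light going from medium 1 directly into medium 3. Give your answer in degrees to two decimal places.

Each Brewster angle gives a ratio: n₂/n₁ = tan 56.73° = 1.5241, n₃/n₂ = tan 58.34° = 1.6217.
So n₃/n₁ = (n₂/n₁)(n₃/n₂) = 1.5241 × 1.6217 = 2.4716.
θ_B(1→3) = arctan(2.4716) = 67.97°.

θ_B ≈ 67.97°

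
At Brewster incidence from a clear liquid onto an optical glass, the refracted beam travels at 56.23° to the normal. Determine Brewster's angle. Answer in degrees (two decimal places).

At Brewster's angle the reflected and refracted rays are perpendicular, so θ_B + θ_t = 90°.
So θ_B = 90° − θ_t = 90° − 56.23° = 33.77°.

θ_B ≈ 33.77°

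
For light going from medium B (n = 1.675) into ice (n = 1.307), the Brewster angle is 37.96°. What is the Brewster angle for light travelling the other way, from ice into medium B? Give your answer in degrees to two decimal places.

θ_B' ≈ 52.04°

tan θ_B' = n₁/n₂ = 1/tan θ_B, so θ_B' = 90° − θ_B.
θ_B' = 90° − 37.96° = 52.04°.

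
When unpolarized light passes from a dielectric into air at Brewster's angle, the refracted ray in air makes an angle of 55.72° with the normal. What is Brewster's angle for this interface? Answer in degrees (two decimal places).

Brewster's condition makes the reflected and refracted beams perpendicular: θ_B + θ_t = 90°.
θ_B = 90° − 55.72° = 34.28°.

θ_B ≈ 34.28°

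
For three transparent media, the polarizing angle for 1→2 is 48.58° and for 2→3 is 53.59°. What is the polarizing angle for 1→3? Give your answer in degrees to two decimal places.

Each Brewster angle gives a ratio: n₂/n₁ = tan 48.58° = 1.1335, n₃/n₂ = tan 53.59° = 1.3559.
n₃/n₁ = 1.5369. Then tan θ_B(1→3) = n₃/n₁, so θ_B(1→3) = arctan(1.5369) = 56.95°.

θ_B ≈ 56.95°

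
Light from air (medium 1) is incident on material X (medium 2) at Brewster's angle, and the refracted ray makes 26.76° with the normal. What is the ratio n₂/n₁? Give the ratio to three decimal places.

θ_B + θ_t = 90°, so θ_B = 90° − 26.76° = 63.24°.
tan θ_B = n₂/n₁, so n₂/n₁ = tan 63.24° = 1.983.

n₂/n₁ ≈ 1.983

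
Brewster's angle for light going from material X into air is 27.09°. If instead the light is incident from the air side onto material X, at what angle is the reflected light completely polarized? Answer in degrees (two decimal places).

The two Brewster angles are complementary: θ_B' = 90° − θ_B = 90° − 27.09° = 62.91°.

θ_B' ≈ 62.91°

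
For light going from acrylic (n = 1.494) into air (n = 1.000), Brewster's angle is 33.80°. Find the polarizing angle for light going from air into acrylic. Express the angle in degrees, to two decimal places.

θ_B' ≈ 56.20°

Reversing the direction swaps n₁ and n₂, so tan θ_B' = 1/tan θ_B and θ_B' = 90° − θ_B.
Hence θ_B' = 90° − 33.80° = 56.20°.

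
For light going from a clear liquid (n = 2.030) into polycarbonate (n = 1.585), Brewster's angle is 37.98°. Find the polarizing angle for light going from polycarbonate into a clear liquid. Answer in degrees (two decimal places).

θ_B' ≈ 52.02°

The two Brewster angles are complementary: θ_B' = 90° − θ_B = 90° − 37.98° = 52.02°.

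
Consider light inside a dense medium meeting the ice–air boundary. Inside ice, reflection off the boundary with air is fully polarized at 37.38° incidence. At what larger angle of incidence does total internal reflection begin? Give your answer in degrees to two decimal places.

θ_c ≈ 49.82°

From Brewster, n₂/n₁ = tan θ_B = tan 37.38° = 0.7640.
Then sin θ_c = n₂/n₁ = 0.7640, so θ_c = arcsin 0.7640 = 49.82°.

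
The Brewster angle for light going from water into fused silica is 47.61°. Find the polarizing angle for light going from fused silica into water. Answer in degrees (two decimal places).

θ_B' ≈ 42.39°

The two Brewster angles are complementary: θ_B' = 90° − θ_B = 90° − 47.61° = 42.39°.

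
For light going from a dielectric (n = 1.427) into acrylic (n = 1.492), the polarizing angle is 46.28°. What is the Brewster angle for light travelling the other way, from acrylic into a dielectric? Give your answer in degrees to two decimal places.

The two Brewster angles are complementary: θ_B' = 90° − θ_B = 90° − 46.28° = 43.72°.

θ_B' ≈ 43.72°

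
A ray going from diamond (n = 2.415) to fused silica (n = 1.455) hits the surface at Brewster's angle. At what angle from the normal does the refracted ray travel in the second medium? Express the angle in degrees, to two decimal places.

θ_t ≈ 58.93°

θ_B = arctan(n₂/n₁) = arctan(1.455/2.415) = 31.07°.
Since θ_B + θ_t = 90° at Brewster incidence, θ_t = 90° − 31.07° = 58.93°.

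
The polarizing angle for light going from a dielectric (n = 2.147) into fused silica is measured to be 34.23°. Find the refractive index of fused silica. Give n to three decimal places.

n ≈ 1.461

At the polarizing angle, tan θ_B = n₂/n₁ with n₁ on the incident side (a dielectric) and n₂ on the transmitted side (fused silica).
n₂ = n₁ tan θ_B = 2.147 × tan 34.23° = 1.461.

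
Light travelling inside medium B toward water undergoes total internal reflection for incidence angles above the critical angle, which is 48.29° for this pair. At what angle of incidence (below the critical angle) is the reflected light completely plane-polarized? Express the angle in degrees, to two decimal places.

n₂/n₁ = sin θ_c = sin 48.29° = 0.7465.
tan θ_B equals the same ratio, so θ_B = arctan(0.7465) = 36.74°.

θ_B ≈ 36.74°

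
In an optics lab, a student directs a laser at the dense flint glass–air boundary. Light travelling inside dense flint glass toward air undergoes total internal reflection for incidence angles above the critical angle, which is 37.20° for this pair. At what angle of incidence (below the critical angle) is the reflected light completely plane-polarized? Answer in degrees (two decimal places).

θ_B ≈ 31.16°

sin θ_c = n₂/n₁, so n₂/n₁ = sin 37.20° = 0.6046.
Brewster: tan θ_B = n₂/n₁ = 0.6046.
θ_B = arctan(0.6046) = 31.16°.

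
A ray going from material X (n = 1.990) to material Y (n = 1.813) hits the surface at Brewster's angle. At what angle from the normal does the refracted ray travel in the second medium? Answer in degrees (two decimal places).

θ_B = arctan(n₂/n₁) = arctan(1.813/1.990) = 42.34°.
Since θ_B + θ_t = 90° at Brewster incidence, θ_t = 90° − 42.34° = 47.66°.

θ_t ≈ 47.66°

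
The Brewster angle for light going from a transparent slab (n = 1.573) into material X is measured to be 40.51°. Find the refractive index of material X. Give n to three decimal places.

n ≈ 1.344

Full polarization of the reflected beam means tan θ_B = n₂/n₁, where n₁ is the incident medium (a transparent slab).
n₂ = n₁ tan θ_B = 1.573 × tan 40.51° = 1.344.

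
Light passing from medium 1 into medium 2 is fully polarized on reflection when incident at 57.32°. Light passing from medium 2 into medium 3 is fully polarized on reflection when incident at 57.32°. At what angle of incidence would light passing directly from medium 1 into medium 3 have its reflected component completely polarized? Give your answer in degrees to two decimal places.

θ_B ≈ 67.63°

tan θ_B(1→2) = n₂/n₁ = tan 57.32° = 1.5589.
tan θ_B(2→3) = n₃/n₂ = tan 57.32° = 1.5589.
So n₃/n₁ = (n₂/n₁)(n₃/n₂) = 1.5589 × 1.5589 = 2.4300.
θ_B(1→3) = arctan(2.4300) = 67.63°.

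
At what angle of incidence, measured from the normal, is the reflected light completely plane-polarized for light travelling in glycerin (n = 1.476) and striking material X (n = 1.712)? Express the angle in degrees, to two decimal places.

θ_B ≈ 49.23°

tan θ_B = n₂/n₁ = 1.712/1.476 = 1.1599.
θ_B = arctan(1.1599) = 49.23°.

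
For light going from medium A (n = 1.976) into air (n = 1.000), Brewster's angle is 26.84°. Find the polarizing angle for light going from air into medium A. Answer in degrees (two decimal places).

Reversing the direction swaps n₁ and n₂, so tan θ_B' = 1/tan θ_B and θ_B' = 90° − θ_B.
Hence θ_B' = 90° − 26.84° = 63.16°.

θ_B' ≈ 63.16°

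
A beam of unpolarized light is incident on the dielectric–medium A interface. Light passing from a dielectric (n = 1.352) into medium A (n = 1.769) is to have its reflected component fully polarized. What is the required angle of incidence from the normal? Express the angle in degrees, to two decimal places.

θ_B ≈ 52.61°

Here n₂/n₁ = 1.769/1.352 = 1.3084, and Brewster's law gives tan θ_B = n₂/n₁. Taking the arctangent, θ_B = 52.61°.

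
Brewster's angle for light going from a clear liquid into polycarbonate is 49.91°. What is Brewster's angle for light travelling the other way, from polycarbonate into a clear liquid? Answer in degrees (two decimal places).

The two Brewster angles are complementary: θ_B' = 90° − θ_B = 90° − 49.91° = 40.09°.

θ_B' ≈ 40.09°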